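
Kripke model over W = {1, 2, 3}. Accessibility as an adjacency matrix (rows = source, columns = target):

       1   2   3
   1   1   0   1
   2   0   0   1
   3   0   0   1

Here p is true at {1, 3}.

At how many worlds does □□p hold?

1: successors {1, 3}; □p there: 1:T, 3:T. ✓
2: successors {3}; □p there: 3:T. ✓
3: successors {3}; □p there: 3:T. ✓
Satisfying worlds: {1, 2, 3}.

3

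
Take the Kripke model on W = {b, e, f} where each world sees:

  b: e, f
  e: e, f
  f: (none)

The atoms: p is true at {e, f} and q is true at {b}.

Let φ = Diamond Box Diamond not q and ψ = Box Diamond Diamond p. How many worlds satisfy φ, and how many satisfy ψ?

2 and 1

For Diamond Box Diamond not q:
b: successors {e, f}; Box Diamond not q there: e:F, f:T. ✓
e: successors {e, f}; Box Diamond not q there: e:F, f:T. ✓
f: no successors, so Diamond Box Diamond not q fails. ✗
— 2 worlds.
For Box Diamond Diamond p:
b: successors {e, f}; Diamond Diamond p there: e:T, f:F. ✗
e: successors {e, f}; Diamond Diamond p there: e:T, f:F. ✗
f: no successors, so Box Diamond Diamond p holds vacuously. ✓
— 1 world.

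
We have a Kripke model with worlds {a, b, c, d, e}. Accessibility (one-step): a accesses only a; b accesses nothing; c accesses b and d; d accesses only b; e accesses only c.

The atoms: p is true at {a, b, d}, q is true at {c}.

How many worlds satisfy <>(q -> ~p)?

4

a: successors {a}; q -> ~p there: a:T. ✓
b: no successors, so <>(q -> ~p) fails. ✗
c: successors {b, d}; q -> ~p there: b:T, d:T. ✓
d: successors {b}; q -> ~p there: b:T. ✓
e: successors {c}; q -> ~p there: c:T. ✓
Satisfying worlds: {a, c, d, e}.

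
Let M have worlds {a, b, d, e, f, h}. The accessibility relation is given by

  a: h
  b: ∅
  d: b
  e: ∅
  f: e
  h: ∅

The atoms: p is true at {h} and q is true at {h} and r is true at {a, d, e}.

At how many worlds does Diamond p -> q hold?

5

a: Diamond p is T, q is F. ✗
b: Diamond p is F, q is F. ✓
d: Diamond p is F, q is F. ✓
e: Diamond p is F, q is F. ✓
f: Diamond p is F, q is F. ✓
h: Diamond p is F, q is T. ✓
Satisfying worlds: {b, d, e, f, h}.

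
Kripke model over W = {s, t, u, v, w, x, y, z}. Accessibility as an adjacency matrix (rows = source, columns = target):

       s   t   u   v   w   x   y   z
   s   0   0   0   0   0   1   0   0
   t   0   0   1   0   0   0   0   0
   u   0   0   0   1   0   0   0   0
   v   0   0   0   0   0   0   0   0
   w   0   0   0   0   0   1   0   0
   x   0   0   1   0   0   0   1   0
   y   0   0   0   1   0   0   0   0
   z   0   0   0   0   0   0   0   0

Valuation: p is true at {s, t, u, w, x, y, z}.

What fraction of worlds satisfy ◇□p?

s: successors {x}; □p there: x:T. ✓
t: successors {u}; □p there: u:F. ✗
u: successors {v}; □p there: v:T. ✓
v: no successors, so ◇□p fails. ✗
w: successors {x}; □p there: x:T. ✓
x: successors {u, y}; □p there: u:F, y:F. ✗
y: successors {v}; □p there: v:T. ✓
z: no successors, so ◇□p fails. ✗
That's 4 of 8 worlds, so 4/8 = 1/2.

1/2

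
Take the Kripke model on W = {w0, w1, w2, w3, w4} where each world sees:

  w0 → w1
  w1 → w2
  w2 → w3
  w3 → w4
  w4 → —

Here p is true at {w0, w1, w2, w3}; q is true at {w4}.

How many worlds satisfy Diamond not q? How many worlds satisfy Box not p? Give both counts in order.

3 and 2

For Diamond not q:
w0: successors {w1}; not q there: w1:T. ✓
w1: successors {w2}; not q there: w2:T. ✓
w2: successors {w3}; not q there: w3:T. ✓
w3: successors {w4}; not q there: w4:F. ✗
w4: no successors, so Diamond not q fails. ✗
— 3 worlds.
For Box not p:
w0: successors {w1}; not p there: w1:F. ✗
w1: successors {w2}; not p there: w2:F. ✗
w2: successors {w3}; not p there: w3:F. ✗
w3: successors {w4}; not p there: w4:T. ✓
w4: no successors, so Box not p holds vacuously. ✓
— 2 worlds.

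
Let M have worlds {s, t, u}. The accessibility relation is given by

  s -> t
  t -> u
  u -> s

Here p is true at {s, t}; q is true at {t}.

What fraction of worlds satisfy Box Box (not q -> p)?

s: successors {t}; Box (not q -> p) there: t:F. ✗
t: successors {u}; Box (not q -> p) there: u:T. ✓
u: successors {s}; Box (not q -> p) there: s:T. ✓
That's 2 of 3 worlds, so 2/3.

2/3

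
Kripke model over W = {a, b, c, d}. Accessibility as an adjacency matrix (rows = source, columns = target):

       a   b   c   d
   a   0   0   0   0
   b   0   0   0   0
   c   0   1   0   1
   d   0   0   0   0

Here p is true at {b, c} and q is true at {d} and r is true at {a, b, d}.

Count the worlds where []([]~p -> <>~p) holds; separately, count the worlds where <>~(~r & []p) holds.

3 and 1

For []([]~p -> <>~p):
a: no successors, so []([]~p -> <>~p) holds vacuously. ✓
b: no successors, so []([]~p -> <>~p) holds vacuously. ✓
c: successors {b, d}; []~p -> <>~p there: b:F, d:F. ✗
d: no successors, so []([]~p -> <>~p) holds vacuously. ✓
— 3 worlds.
For <>~(~r & []p):
a: no successors, so <>~(~r & []p) fails. ✗
b: no successors, so <>~(~r & []p) fails. ✗
c: successors {b, d}; ~(~r & []p) there: b:T, d:T. ✓
d: no successors, so <>~(~r & []p) fails. ✗
— 1 world.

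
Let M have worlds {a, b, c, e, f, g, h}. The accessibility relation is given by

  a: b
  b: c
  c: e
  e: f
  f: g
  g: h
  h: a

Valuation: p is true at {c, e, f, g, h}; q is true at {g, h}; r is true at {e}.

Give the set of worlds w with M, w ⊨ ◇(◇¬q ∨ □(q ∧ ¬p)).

a: successors {b}; ◇¬q ∨ □(q ∧ ¬p) there: b:T. ✓
b: successors {c}; ◇¬q ∨ □(q ∧ ¬p) there: c:T. ✓
c: successors {e}; ◇¬q ∨ □(q ∧ ¬p) there: e:T. ✓
e: successors {f}; ◇¬q ∨ □(q ∧ ¬p) there: f:F. ✗
f: successors {g}; ◇¬q ∨ □(q ∧ ¬p) there: g:F. ✗
g: successors {h}; ◇¬q ∨ □(q ∧ ¬p) there: h:T. ✓
h: successors {a}; ◇¬q ∨ □(q ∧ ¬p) there: a:T. ✓

{a, b, c, g, h}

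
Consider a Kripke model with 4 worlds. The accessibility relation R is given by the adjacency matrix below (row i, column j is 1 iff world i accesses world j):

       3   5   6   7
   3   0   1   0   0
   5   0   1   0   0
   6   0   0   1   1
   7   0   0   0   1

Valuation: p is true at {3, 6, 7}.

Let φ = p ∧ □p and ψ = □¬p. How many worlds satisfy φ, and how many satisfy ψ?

For p ∧ □p:
3: p is T, □p is F. ✗
5: p is F, □p is F. ✗
6: p is T, □p is T. ✓
7: p is T, □p is T. ✓
— 2 worlds.
For □¬p:
3: successors {5}; ¬p there: 5:T. ✓
5: successors {5}; ¬p there: 5:T. ✓
6: successors {6, 7}; ¬p there: 6:F, 7:F. ✗
7: successors {7}; ¬p there: 7:F. ✗
— 2 worlds.

2 and 2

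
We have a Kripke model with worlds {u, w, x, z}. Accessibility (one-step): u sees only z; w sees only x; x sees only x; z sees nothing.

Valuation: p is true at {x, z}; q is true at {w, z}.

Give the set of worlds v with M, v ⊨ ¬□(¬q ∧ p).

u: □(¬q ∧ p) is F. ✓
w: □(¬q ∧ p) is T. ✗
x: □(¬q ∧ p) is T. ✗
z: □(¬q ∧ p) is T. ✗

{u}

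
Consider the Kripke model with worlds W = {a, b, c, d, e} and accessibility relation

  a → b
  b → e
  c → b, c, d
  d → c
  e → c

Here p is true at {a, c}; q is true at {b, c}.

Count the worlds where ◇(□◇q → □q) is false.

a: successors {b}; □◇q → □q there: b:F. ✗
b: successors {e}; □◇q → □q there: e:T. ✓
c: successors {b, c, d}; □◇q → □q there: b:F, c:T, d:T. ✓
d: successors {c}; □◇q → □q there: c:T. ✓
e: successors {c}; □◇q → □q there: c:T. ✓
Satisfying worlds: {b, c, d, e}.
So ◇(□◇q → □q) fails at the other 1 world.

1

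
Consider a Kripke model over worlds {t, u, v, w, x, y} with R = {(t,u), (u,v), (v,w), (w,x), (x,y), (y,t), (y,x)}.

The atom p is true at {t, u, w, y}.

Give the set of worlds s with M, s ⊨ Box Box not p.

t: successors {u}; Box not p there: u:T. ✓
u: successors {v}; Box not p there: v:F. ✗
v: successors {w}; Box not p there: w:T. ✓
w: successors {x}; Box not p there: x:F. ✗
x: successors {y}; Box not p there: y:F. ✗
y: successors {t, x}; Box not p there: t:F, x:F. ✗

{t, v}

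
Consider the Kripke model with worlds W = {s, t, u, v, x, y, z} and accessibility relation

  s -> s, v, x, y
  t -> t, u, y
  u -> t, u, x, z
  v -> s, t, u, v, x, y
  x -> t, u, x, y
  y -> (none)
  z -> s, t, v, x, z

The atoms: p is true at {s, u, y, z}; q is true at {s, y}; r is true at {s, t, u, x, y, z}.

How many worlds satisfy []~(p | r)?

1

s: successors {s, v, x, y}; ~(p | r) there: s:F, v:T, x:F, y:F. ✗
t: successors {t, u, y}; ~(p | r) there: t:F, u:F, y:F. ✗
u: successors {t, u, x, z}; ~(p | r) there: t:F, u:F, x:F, z:F. ✗
v: successors {s, t, u, v, x, y}; ~(p | r) there: s:F, t:F, u:F, v:T, x:F, y:F. ✗
x: successors {t, u, x, y}; ~(p | r) there: t:F, u:F, x:F, y:F. ✗
y: no successors, so []~(p | r) holds vacuously. ✓
z: successors {s, t, v, x, z}; ~(p | r) there: s:F, t:F, v:T, x:F, z:F. ✗
Satisfying worlds: {y}.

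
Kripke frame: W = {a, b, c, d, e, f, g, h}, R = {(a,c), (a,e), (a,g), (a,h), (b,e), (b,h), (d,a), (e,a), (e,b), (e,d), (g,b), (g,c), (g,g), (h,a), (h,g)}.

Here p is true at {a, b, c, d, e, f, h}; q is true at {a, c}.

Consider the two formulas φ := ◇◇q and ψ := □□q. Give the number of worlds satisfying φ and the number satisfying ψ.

6 and 2

For ◇◇q:
a: successors {c, e, g, h}; ◇q there: c:F, e:T, g:T, h:T. ✓
b: successors {e, h}; ◇q there: e:T, h:T. ✓
c: no successors, so ◇◇q fails. ✗
d: successors {a}; ◇q there: a:T. ✓
e: successors {a, b, d}; ◇q there: a:T, b:F, d:T. ✓
f: no successors, so ◇◇q fails. ✗
g: successors {b, c, g}; ◇q there: b:F, c:F, g:T. ✓
h: successors {a, g}; ◇q there: a:T, g:T. ✓
— 6 worlds.
For □□q:
a: successors {c, e, g, h}; □q there: c:T, e:F, g:F, h:F. ✗
b: successors {e, h}; □q there: e:F, h:F. ✗
c: no successors, so □□q holds vacuously. ✓
d: successors {a}; □q there: a:F. ✗
e: successors {a, b, d}; □q there: a:F, b:F, d:T. ✗
f: no successors, so □□q holds vacuously. ✓
g: successors {b, c, g}; □q there: b:F, c:T, g:F. ✗
h: successors {a, g}; □q there: a:F, g:F. ✗
— 2 worlds.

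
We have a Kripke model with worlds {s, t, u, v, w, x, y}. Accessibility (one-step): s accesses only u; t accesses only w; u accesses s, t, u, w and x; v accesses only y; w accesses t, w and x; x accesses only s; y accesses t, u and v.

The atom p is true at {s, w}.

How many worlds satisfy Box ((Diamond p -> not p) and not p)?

3

s: successors {u}; (Diamond p -> not p) and not p there: u:T. ✓
t: successors {w}; (Diamond p -> not p) and not p there: w:F. ✗
u: successors {s, t, u, w, x}; (Diamond p -> not p) and not p there: s:F, t:T, u:T, w:F, x:T. ✗
v: successors {y}; (Diamond p -> not p) and not p there: y:T. ✓
w: successors {t, w, x}; (Diamond p -> not p) and not p there: t:T, w:F, x:T. ✗
x: successors {s}; (Diamond p -> not p) and not p there: s:F. ✗
y: successors {t, u, v}; (Diamond p -> not p) and not p there: t:T, u:T, v:T. ✓
Satisfying worlds: {s, v, y}.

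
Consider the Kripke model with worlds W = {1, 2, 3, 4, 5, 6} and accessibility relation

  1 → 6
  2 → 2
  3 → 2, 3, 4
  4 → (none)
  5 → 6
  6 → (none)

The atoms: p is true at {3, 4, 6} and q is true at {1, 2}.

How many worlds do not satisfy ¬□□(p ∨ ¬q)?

1: □□(p ∨ ¬q) is T. ✗
2: □□(p ∨ ¬q) is F. ✓
3: □□(p ∨ ¬q) is F. ✓
4: □□(p ∨ ¬q) is T. ✗
5: □□(p ∨ ¬q) is T. ✗
6: □□(p ∨ ¬q) is T. ✗
Satisfying worlds: {2, 3}.
So ¬□□(p ∨ ¬q) fails at the other 4 worlds.

4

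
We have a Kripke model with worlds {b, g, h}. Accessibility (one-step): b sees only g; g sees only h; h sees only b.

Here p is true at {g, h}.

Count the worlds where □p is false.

1

b: successors {g}; p there: g:T. ✓
g: successors {h}; p there: h:T. ✓
h: successors {b}; p there: b:F. ✗
Satisfying worlds: {b, g}.
So □p fails at the other 1 world.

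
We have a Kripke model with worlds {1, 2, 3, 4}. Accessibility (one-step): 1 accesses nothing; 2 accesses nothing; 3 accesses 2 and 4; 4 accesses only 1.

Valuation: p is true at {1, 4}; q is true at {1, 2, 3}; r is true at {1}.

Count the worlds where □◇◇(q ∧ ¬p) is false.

1: no successors, so □◇◇(q ∧ ¬p) holds vacuously. ✓
2: no successors, so □◇◇(q ∧ ¬p) holds vacuously. ✓
3: successors {2, 4}; ◇◇(q ∧ ¬p) there: 2:F, 4:F. ✗
4: successors {1}; ◇◇(q ∧ ¬p) there: 1:F. ✗
Satisfying worlds: {1, 2}.
So □◇◇(q ∧ ¬p) fails at the other 2 worlds.

2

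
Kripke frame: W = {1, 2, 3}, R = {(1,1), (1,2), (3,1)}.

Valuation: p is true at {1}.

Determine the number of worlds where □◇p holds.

2

1: successors {1, 2}; ◇p there: 1:T, 2:F. ✗
2: no successors, so □◇p holds vacuously. ✓
3: successors {1}; ◇p there: 1:T. ✓
Satisfying worlds: {2, 3}.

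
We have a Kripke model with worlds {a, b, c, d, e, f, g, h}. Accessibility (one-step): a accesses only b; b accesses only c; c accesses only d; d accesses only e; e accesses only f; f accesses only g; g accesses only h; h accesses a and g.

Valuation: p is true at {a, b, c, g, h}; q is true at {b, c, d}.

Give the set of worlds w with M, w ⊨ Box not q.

a: successors {b}; not q there: b:F. ✗
b: successors {c}; not q there: c:F. ✗
c: successors {d}; not q there: d:F. ✗
d: successors {e}; not q there: e:T. ✓
e: successors {f}; not q there: f:T. ✓
f: successors {g}; not q there: g:T. ✓
g: successors {h}; not q there: h:T. ✓
h: successors {a, g}; not q there: a:T, g:T. ✓

{d, e, f, g, h}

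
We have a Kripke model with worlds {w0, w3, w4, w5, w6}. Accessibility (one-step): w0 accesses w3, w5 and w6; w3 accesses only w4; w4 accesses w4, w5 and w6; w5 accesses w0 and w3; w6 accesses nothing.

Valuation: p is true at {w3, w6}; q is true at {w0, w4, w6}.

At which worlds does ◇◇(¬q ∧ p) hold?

{w0, w4, w5}

w0: successors {w3, w5, w6}; ◇(¬q ∧ p) there: w3:F, w5:T, w6:F. ✓
w3: successors {w4}; ◇(¬q ∧ p) there: w4:F. ✗
w4: successors {w4, w5, w6}; ◇(¬q ∧ p) there: w4:F, w5:T, w6:F. ✓
w5: successors {w0, w3}; ◇(¬q ∧ p) there: w0:T, w3:F. ✓
w6: no successors, so ◇◇(¬q ∧ p) fails. ✗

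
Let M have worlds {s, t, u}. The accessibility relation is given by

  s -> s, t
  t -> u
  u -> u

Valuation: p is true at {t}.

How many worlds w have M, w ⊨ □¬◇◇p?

2

s: successors {s, t}; ¬◇◇p there: s:F, t:T. ✗
t: successors {u}; ¬◇◇p there: u:T. ✓
u: successors {u}; ¬◇◇p there: u:T. ✓
Satisfying worlds: {t, u}.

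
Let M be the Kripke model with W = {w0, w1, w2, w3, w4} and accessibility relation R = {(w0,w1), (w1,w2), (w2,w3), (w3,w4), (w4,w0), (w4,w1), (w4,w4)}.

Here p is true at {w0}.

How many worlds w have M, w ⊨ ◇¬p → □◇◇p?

2

w0: ◇¬p is T, □◇◇p is F. ✗
w1: ◇¬p is T, □◇◇p is F. ✗
w2: ◇¬p is T, □◇◇p is T. ✓
w3: ◇¬p is T, □◇◇p is T. ✓
w4: ◇¬p is T, □◇◇p is F. ✗
Satisfying worlds: {w2, w3}.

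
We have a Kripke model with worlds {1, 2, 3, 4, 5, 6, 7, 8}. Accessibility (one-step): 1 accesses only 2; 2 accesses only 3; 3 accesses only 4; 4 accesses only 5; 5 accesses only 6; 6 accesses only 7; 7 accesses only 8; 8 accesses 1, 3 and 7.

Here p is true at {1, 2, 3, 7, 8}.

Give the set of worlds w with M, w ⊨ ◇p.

{1, 2, 6, 7, 8}

1: successors {2}; p there: 2:T. ✓
2: successors {3}; p there: 3:T. ✓
3: successors {4}; p there: 4:F. ✗
4: successors {5}; p there: 5:F. ✗
5: successors {6}; p there: 6:F. ✗
6: successors {7}; p there: 7:T. ✓
7: successors {8}; p there: 8:T. ✓
8: successors {1, 3, 7}; p there: 1:T, 3:T, 7:T. ✓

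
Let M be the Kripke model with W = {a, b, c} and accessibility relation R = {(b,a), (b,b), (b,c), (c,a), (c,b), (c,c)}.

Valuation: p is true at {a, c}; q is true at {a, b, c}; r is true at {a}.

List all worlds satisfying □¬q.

{a}

a: no successors, so □¬q holds vacuously. ✓
b: successors {a, b, c}; ¬q there: a:F, b:F, c:F. ✗
c: successors {a, b, c}; ¬q there: a:F, b:F, c:F. ✗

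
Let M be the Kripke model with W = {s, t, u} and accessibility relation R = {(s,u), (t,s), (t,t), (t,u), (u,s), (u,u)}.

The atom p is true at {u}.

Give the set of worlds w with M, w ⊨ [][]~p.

s: successors {u}; []~p there: u:F. ✗
t: successors {s, t, u}; []~p there: s:F, t:F, u:F. ✗
u: successors {s, u}; []~p there: s:F, u:F. ✗

∅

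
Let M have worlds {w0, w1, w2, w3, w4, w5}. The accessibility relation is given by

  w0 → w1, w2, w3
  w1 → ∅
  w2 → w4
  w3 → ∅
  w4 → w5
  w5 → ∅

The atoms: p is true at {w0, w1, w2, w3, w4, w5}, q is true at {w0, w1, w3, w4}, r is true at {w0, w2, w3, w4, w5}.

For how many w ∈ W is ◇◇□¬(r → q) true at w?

2

w0: successors {w1, w2, w3}; ◇□¬(r → q) there: w1:F, w2:T, w3:F. ✓
w1: no successors, so ◇◇□¬(r → q) fails. ✗
w2: successors {w4}; ◇□¬(r → q) there: w4:T. ✓
w3: no successors, so ◇◇□¬(r → q) fails. ✗
w4: successors {w5}; ◇□¬(r → q) there: w5:F. ✗
w5: no successors, so ◇◇□¬(r → q) fails. ✗
Satisfying worlds: {w0, w2}.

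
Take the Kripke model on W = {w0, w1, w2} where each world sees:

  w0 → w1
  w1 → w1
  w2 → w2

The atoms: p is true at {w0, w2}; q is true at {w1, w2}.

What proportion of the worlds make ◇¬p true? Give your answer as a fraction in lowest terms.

2/3

w0: successors {w1}; ¬p there: w1:T. ✓
w1: successors {w1}; ¬p there: w1:T. ✓
w2: successors {w2}; ¬p there: w2:F. ✗
That's 2 of 3 worlds, so 2/3.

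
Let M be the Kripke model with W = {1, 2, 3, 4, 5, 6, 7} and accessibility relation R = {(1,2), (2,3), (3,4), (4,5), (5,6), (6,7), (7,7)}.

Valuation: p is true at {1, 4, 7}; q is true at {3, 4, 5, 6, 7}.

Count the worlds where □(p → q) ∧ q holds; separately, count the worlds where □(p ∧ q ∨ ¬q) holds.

For □(p → q) ∧ q:
1: □(p → q) is T, q is F. ✗
2: □(p → q) is T, q is F. ✗
3: □(p → q) is T, q is T. ✓
4: □(p → q) is T, q is T. ✓
5: □(p → q) is T, q is T. ✓
6: □(p → q) is T, q is T. ✓
7: □(p → q) is T, q is T. ✓
— 5 worlds.
For □(p ∧ q ∨ ¬q):
1: successors {2}; p ∧ q ∨ ¬q there: 2:T. ✓
2: successors {3}; p ∧ q ∨ ¬q there: 3:F. ✗
3: successors {4}; p ∧ q ∨ ¬q there: 4:T. ✓
4: successors {5}; p ∧ q ∨ ¬q there: 5:F. ✗
5: successors {6}; p ∧ q ∨ ¬q there: 6:F. ✗
6: successors {7}; p ∧ q ∨ ¬q there: 7:T. ✓
7: successors {7}; p ∧ q ∨ ¬q there: 7:T. ✓
— 4 worlds.

5 and 4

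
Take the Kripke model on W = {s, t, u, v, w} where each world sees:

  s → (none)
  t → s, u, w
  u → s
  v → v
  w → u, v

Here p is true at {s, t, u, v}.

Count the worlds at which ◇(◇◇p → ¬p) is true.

3

s: no successors, so ◇(◇◇p → ¬p) fails. ✗
t: successors {s, u, w}; ◇◇p → ¬p there: s:T, u:T, w:T. ✓
u: successors {s}; ◇◇p → ¬p there: s:T. ✓
v: successors {v}; ◇◇p → ¬p there: v:F. ✗
w: successors {u, v}; ◇◇p → ¬p there: u:T, v:F. ✓
Satisfying worlds: {t, u, w}.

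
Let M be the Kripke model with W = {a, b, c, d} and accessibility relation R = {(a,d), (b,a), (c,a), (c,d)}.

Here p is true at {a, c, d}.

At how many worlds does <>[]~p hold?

2

a: successors {d}; []~p there: d:T. ✓
b: successors {a}; []~p there: a:F. ✗
c: successors {a, d}; []~p there: a:F, d:T. ✓
d: no successors, so <>[]~p fails. ✗
Satisfying worlds: {a, c}.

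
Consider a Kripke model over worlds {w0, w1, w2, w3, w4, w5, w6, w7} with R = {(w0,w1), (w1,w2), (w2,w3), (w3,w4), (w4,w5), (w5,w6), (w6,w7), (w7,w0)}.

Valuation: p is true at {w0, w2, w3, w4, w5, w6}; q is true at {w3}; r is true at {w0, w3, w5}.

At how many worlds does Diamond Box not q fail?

1

w0: successors {w1}; Box not q there: w1:T. ✓
w1: successors {w2}; Box not q there: w2:F. ✗
w2: successors {w3}; Box not q there: w3:T. ✓
w3: successors {w4}; Box not q there: w4:T. ✓
w4: successors {w5}; Box not q there: w5:T. ✓
w5: successors {w6}; Box not q there: w6:T. ✓
w6: successors {w7}; Box not q there: w7:T. ✓
w7: successors {w0}; Box not q there: w0:T. ✓
Satisfying worlds: {w0, w2, w3, w4, w5, w6, w7}.
So Diamond Box not q fails at the other 1 world.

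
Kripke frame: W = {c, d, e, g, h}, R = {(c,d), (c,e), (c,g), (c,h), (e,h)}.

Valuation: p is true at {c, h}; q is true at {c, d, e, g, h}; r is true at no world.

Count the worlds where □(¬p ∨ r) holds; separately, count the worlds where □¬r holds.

3 and 5

For □(¬p ∨ r):
c: successors {d, e, g, h}; ¬p ∨ r there: d:T, e:T, g:T, h:F. ✗
d: no successors, so □(¬p ∨ r) holds vacuously. ✓
e: successors {h}; ¬p ∨ r there: h:F. ✗
g: no successors, so □(¬p ∨ r) holds vacuously. ✓
h: no successors, so □(¬p ∨ r) holds vacuously. ✓
— 3 worlds.
For □¬r:
c: successors {d, e, g, h}; ¬r there: d:T, e:T, g:T, h:T. ✓
d: no successors, so □¬r holds vacuously. ✓
e: successors {h}; ¬r there: h:T. ✓
g: no successors, so □¬r holds vacuously. ✓
h: no successors, so □¬r holds vacuously. ✓
— 5 worlds.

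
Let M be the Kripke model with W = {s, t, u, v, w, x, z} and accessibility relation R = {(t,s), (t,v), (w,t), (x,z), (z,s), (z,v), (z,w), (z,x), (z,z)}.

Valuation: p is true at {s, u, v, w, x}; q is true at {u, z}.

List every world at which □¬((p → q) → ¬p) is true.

{s, u, v}

s: no successors, so □¬((p → q) → ¬p) holds vacuously. ✓
t: successors {s, v}; ¬((p → q) → ¬p) there: s:F, v:F. ✗
u: no successors, so □¬((p → q) → ¬p) holds vacuously. ✓
v: no successors, so □¬((p → q) → ¬p) holds vacuously. ✓
w: successors {t}; ¬((p → q) → ¬p) there: t:F. ✗
x: successors {z}; ¬((p → q) → ¬p) there: z:F. ✗
z: successors {s, v, w, x, z}; ¬((p → q) → ¬p) there: s:F, v:F, w:F, x:F, z:F. ✗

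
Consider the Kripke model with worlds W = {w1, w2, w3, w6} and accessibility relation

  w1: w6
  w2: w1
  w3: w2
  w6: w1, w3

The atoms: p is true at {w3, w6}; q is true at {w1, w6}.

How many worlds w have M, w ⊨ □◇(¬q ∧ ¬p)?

0

w1: successors {w6}; ◇(¬q ∧ ¬p) there: w6:F. ✗
w2: successors {w1}; ◇(¬q ∧ ¬p) there: w1:F. ✗
w3: successors {w2}; ◇(¬q ∧ ¬p) there: w2:F. ✗
w6: successors {w1, w3}; ◇(¬q ∧ ¬p) there: w1:F, w3:T. ✗
Satisfying worlds: ∅.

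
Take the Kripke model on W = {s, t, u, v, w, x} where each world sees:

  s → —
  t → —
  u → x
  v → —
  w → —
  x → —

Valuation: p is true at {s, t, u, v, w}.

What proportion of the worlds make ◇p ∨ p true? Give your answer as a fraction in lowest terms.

5/6

s: ◇p is F, p is T. ✓
t: ◇p is F, p is T. ✓
u: ◇p is F, p is T. ✓
v: ◇p is F, p is T. ✓
w: ◇p is F, p is T. ✓
x: ◇p is F, p is F. ✗
That's 5 of 6 worlds, so 5/6.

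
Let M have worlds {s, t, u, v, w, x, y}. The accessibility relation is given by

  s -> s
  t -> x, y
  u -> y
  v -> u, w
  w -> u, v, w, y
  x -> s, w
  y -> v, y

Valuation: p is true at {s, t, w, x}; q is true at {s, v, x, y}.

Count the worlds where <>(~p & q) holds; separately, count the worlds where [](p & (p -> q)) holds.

4 and 1

For <>(~p & q):
s: successors {s}; ~p & q there: s:F. ✗
t: successors {x, y}; ~p & q there: x:F, y:T. ✓
u: successors {y}; ~p & q there: y:T. ✓
v: successors {u, w}; ~p & q there: u:F, w:F. ✗
w: successors {u, v, w, y}; ~p & q there: u:F, v:T, w:F, y:T. ✓
x: successors {s, w}; ~p & q there: s:F, w:F. ✗
y: successors {v, y}; ~p & q there: v:T, y:T. ✓
— 4 worlds.
For [](p & (p -> q)):
s: successors {s}; p & (p -> q) there: s:T. ✓
t: successors {x, y}; p & (p -> q) there: x:T, y:F. ✗
u: successors {y}; p & (p -> q) there: y:F. ✗
v: successors {u, w}; p & (p -> q) there: u:F, w:F. ✗
w: successors {u, v, w, y}; p & (p -> q) there: u:F, v:F, w:F, y:F. ✗
x: successors {s, w}; p & (p -> q) there: s:T, w:F. ✗
y: successors {v, y}; p & (p -> q) there: v:F, y:F. ✗
— 1 world.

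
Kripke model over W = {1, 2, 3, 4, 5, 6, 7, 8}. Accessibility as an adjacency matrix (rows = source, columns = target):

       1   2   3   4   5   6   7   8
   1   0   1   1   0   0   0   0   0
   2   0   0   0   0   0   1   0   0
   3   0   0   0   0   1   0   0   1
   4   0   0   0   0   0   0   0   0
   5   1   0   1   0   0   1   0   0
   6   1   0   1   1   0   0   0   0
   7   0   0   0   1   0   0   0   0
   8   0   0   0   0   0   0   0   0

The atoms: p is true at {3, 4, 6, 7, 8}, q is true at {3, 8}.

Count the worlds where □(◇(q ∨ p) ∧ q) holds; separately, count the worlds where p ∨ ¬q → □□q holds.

For □(◇(q ∨ p) ∧ q):
1: successors {2, 3}; ◇(q ∨ p) ∧ q there: 2:F, 3:T. ✗
2: successors {6}; ◇(q ∨ p) ∧ q there: 6:F. ✗
3: successors {5, 8}; ◇(q ∨ p) ∧ q there: 5:F, 8:F. ✗
4: no successors, so □(◇(q ∨ p) ∧ q) holds vacuously. ✓
5: successors {1, 3, 6}; ◇(q ∨ p) ∧ q there: 1:F, 3:T, 6:F. ✗
6: successors {1, 3, 4}; ◇(q ∨ p) ∧ q there: 1:F, 3:T, 4:F. ✗
7: successors {4}; ◇(q ∨ p) ∧ q there: 4:F. ✗
8: no successors, so □(◇(q ∨ p) ∧ q) holds vacuously. ✓
— 2 worlds.
For p ∨ ¬q → □□q:
1: p ∨ ¬q is T, □□q is F. ✗
2: p ∨ ¬q is T, □□q is F. ✗
3: p ∨ ¬q is T, □□q is F. ✗
4: p ∨ ¬q is T, □□q is T. ✓
5: p ∨ ¬q is T, □□q is F. ✗
6: p ∨ ¬q is T, □□q is F. ✗
7: p ∨ ¬q is T, □□q is T. ✓
8: p ∨ ¬q is T, □□q is T. ✓
— 3 worlds.

2 and 3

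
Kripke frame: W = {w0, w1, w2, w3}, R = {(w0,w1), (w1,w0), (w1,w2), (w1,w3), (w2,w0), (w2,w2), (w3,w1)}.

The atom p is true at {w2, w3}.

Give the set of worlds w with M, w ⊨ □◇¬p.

w0: successors {w1}; ◇¬p there: w1:T. ✓
w1: successors {w0, w2, w3}; ◇¬p there: w0:T, w2:T, w3:T. ✓
w2: successors {w0, w2}; ◇¬p there: w0:T, w2:T. ✓
w3: successors {w1}; ◇¬p there: w1:T. ✓

{w0, w1, w2, w3}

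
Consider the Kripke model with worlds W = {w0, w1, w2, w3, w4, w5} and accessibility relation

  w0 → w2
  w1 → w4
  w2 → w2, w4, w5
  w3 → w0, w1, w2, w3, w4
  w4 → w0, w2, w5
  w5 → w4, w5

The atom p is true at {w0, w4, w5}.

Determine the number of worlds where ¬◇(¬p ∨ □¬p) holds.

2

w0: ◇(¬p ∨ □¬p) is T. ✗
w1: ◇(¬p ∨ □¬p) is F. ✓
w2: ◇(¬p ∨ □¬p) is T. ✗
w3: ◇(¬p ∨ □¬p) is T. ✗
w4: ◇(¬p ∨ □¬p) is T. ✗
w5: ◇(¬p ∨ □¬p) is F. ✓
Satisfying worlds: {w1, w5}.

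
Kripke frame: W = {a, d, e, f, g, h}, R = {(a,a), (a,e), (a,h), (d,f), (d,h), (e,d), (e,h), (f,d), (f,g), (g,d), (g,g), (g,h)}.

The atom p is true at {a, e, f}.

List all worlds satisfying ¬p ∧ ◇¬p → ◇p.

{a, d, e, f, h}

a: ¬p ∧ ◇¬p is F, ◇p is T. ✓
d: ¬p ∧ ◇¬p is T, ◇p is T. ✓
e: ¬p ∧ ◇¬p is F, ◇p is F. ✓
f: ¬p ∧ ◇¬p is F, ◇p is F. ✓
g: ¬p ∧ ◇¬p is T, ◇p is F. ✗
h: ¬p ∧ ◇¬p is F, ◇p is F. ✓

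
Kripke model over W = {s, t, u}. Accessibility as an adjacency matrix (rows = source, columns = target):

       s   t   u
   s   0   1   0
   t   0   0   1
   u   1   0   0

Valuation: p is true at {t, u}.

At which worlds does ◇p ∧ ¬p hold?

s: ◇p is T, ¬p is T. ✓
t: ◇p is T, ¬p is F. ✗
u: ◇p is F, ¬p is F. ✗

{s}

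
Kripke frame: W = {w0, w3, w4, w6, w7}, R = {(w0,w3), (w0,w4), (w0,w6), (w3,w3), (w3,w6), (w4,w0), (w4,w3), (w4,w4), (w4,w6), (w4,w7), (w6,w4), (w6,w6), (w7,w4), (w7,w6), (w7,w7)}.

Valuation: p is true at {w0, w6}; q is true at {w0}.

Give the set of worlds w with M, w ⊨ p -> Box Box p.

{w3, w4, w7}

w0: p is T, Box Box p is F. ✗
w3: p is F, Box Box p is F. ✓
w4: p is F, Box Box p is F. ✓
w6: p is T, Box Box p is F. ✗
w7: p is F, Box Box p is F. ✓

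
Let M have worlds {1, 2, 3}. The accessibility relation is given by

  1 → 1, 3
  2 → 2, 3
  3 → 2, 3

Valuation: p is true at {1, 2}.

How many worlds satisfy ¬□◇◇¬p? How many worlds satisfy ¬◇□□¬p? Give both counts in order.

0 and 3

For ¬□◇◇¬p:
1: □◇◇¬p is T. ✗
2: □◇◇¬p is T. ✗
3: □◇◇¬p is T. ✗
— 0 worlds.
For ¬◇□□¬p:
1: ◇□□¬p is F. ✓
2: ◇□□¬p is F. ✓
3: ◇□□¬p is F. ✓
— 3 worlds.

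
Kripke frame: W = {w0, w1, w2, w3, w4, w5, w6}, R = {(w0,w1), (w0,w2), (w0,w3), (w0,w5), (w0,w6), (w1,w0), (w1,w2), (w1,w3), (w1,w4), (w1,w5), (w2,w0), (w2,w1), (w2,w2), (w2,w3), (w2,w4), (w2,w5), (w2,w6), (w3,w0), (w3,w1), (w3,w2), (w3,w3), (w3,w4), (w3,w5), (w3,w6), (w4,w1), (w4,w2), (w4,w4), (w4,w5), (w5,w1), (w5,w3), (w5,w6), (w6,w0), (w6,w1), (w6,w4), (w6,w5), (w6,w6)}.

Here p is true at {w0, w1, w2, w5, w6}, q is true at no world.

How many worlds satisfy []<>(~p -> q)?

w0: successors {w1, w2, w3, w5, w6}; <>(~p -> q) there: w1:T, w2:T, w3:T, w5:T, w6:T. ✓
w1: successors {w0, w2, w3, w4, w5}; <>(~p -> q) there: w0:T, w2:T, w3:T, w4:T, w5:T. ✓
w2: successors {w0, w1, w2, w3, w4, w5, w6}; <>(~p -> q) there: w0:T, w1:T, w2:T, w3:T, w4:T, w5:T, w6:T. ✓
w3: successors {w0, w1, w2, w3, w4, w5, w6}; <>(~p -> q) there: w0:T, w1:T, w2:T, w3:T, w4:T, w5:T, w6:T. ✓
w4: successors {w1, w2, w4, w5}; <>(~p -> q) there: w1:T, w2:T, w4:T, w5:T. ✓
w5: successors {w1, w3, w6}; <>(~p -> q) there: w1:T, w3:T, w6:T. ✓
w6: successors {w0, w1, w4, w5, w6}; <>(~p -> q) there: w0:T, w1:T, w4:T, w5:T, w6:T. ✓
Satisfying worlds: {w0, w1, w2, w3, w4, w5, w6}.

7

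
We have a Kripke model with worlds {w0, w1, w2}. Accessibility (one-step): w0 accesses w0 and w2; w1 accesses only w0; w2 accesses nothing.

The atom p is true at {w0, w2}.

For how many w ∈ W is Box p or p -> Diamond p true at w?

2

w0: Box p or p is T, Diamond p is T. ✓
w1: Box p or p is T, Diamond p is T. ✓
w2: Box p or p is T, Diamond p is F. ✗
Satisfying worlds: {w0, w1}.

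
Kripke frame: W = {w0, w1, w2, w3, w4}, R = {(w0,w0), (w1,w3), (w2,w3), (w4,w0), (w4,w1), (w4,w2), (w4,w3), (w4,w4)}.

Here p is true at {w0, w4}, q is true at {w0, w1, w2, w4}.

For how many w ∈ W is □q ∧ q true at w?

w0: □q is T, q is T. ✓
w1: □q is F, q is T. ✗
w2: □q is F, q is T. ✗
w3: □q is T, q is F. ✗
w4: □q is F, q is T. ✗
Satisfying worlds: {w0}.

1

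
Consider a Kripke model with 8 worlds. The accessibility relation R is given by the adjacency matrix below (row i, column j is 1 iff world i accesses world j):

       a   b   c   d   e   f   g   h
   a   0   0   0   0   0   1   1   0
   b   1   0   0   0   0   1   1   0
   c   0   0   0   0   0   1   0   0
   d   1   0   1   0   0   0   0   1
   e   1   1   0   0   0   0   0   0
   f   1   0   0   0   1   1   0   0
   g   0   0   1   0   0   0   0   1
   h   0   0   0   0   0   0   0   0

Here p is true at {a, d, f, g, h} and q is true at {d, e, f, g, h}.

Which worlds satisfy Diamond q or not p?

{a, b, c, d, e, f, g}

a: Diamond q is T, not p is F. ✓
b: Diamond q is T, not p is T. ✓
c: Diamond q is T, not p is T. ✓
d: Diamond q is T, not p is F. ✓
e: Diamond q is F, not p is T. ✓
f: Diamond q is T, not p is F. ✓
g: Diamond q is T, not p is F. ✓
h: Diamond q is F, not p is F. ✗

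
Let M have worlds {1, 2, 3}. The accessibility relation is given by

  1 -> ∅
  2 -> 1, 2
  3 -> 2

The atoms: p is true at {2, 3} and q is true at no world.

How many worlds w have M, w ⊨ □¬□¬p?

2

1: no successors, so □¬□¬p holds vacuously. ✓
2: successors {1, 2}; ¬□¬p there: 1:F, 2:T. ✗
3: successors {2}; ¬□¬p there: 2:T. ✓
Satisfying worlds: {1, 3}.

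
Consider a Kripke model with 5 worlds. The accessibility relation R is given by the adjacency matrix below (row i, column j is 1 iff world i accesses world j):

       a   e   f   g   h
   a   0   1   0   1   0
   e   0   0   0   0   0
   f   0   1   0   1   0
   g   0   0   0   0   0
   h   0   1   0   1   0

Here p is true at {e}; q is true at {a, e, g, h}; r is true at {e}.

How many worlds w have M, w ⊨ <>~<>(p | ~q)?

3

a: successors {e, g}; ~<>(p | ~q) there: e:T, g:T. ✓
e: no successors, so <>~<>(p | ~q) fails. ✗
f: successors {e, g}; ~<>(p | ~q) there: e:T, g:T. ✓
g: no successors, so <>~<>(p | ~q) fails. ✗
h: successors {e, g}; ~<>(p | ~q) there: e:T, g:T. ✓
Satisfying worlds: {a, f, h}.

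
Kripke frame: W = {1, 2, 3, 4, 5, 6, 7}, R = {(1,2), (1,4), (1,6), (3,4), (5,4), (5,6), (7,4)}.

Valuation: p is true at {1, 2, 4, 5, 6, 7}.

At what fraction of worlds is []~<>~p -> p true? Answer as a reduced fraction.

6/7

1: []~<>~p is T, p is T. ✓
2: []~<>~p is T, p is T. ✓
3: []~<>~p is T, p is F. ✗
4: []~<>~p is T, p is T. ✓
5: []~<>~p is T, p is T. ✓
6: []~<>~p is T, p is T. ✓
7: []~<>~p is T, p is T. ✓
That's 6 of 7 worlds, so 6/7.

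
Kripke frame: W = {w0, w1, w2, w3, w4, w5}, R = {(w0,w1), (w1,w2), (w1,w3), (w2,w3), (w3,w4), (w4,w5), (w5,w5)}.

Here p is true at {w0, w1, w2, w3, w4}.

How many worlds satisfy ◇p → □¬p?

2

w0: ◇p is T, □¬p is F. ✗
w1: ◇p is T, □¬p is F. ✗
w2: ◇p is T, □¬p is F. ✗
w3: ◇p is T, □¬p is F. ✗
w4: ◇p is F, □¬p is T. ✓
w5: ◇p is F, □¬p is T. ✓
Satisfying worlds: {w4, w5}.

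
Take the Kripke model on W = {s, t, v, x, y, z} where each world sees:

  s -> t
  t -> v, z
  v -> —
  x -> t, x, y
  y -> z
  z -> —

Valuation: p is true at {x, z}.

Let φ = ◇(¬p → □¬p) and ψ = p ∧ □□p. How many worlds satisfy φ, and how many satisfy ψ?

3 and 1

For ◇(¬p → □¬p):
s: successors {t}; ¬p → □¬p there: t:F. ✗
t: successors {v, z}; ¬p → □¬p there: v:T, z:T. ✓
v: no successors, so ◇(¬p → □¬p) fails. ✗
x: successors {t, x, y}; ¬p → □¬p there: t:F, x:T, y:F. ✓
y: successors {z}; ¬p → □¬p there: z:T. ✓
z: no successors, so ◇(¬p → □¬p) fails. ✗
— 3 worlds.
For p ∧ □□p:
s: p is F, □□p is F. ✗
t: p is F, □□p is T. ✗
v: p is F, □□p is T. ✗
x: p is T, □□p is F. ✗
y: p is F, □□p is T. ✗
z: p is T, □□p is T. ✓
— 1 world.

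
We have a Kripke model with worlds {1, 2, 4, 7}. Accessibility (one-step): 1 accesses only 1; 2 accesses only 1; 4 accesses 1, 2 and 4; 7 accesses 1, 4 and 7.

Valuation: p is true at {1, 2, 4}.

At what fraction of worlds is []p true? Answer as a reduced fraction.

3/4

1: successors {1}; p there: 1:T. ✓
2: successors {1}; p there: 1:T. ✓
4: successors {1, 2, 4}; p there: 1:T, 2:T, 4:T. ✓
7: successors {1, 4, 7}; p there: 1:T, 4:T, 7:F. ✗
That's 3 of 4 worlds, so 3/4.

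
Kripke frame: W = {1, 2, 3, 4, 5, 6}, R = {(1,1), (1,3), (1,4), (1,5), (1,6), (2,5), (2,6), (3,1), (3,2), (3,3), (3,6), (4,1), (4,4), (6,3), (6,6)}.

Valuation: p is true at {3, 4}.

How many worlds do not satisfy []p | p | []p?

1: []p | p is F, []p is F. ✗
2: []p | p is F, []p is F. ✗
3: []p | p is T, []p is F. ✓
4: []p | p is T, []p is F. ✓
5: []p | p is T, []p is T. ✓
6: []p | p is F, []p is F. ✗
Satisfying worlds: {3, 4, 5}.
So []p | p | []p fails at the other 3 worlds.

3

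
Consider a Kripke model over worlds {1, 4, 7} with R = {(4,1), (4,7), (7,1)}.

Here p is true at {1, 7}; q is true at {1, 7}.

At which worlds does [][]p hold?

{1, 4, 7}

1: no successors, so [][]p holds vacuously. ✓
4: successors {1, 7}; []p there: 1:T, 7:T. ✓
7: successors {1}; []p there: 1:T. ✓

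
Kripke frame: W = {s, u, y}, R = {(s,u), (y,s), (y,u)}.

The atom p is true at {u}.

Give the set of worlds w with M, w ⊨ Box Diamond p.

s: successors {u}; Diamond p there: u:F. ✗
u: no successors, so Box Diamond p holds vacuously. ✓
y: successors {s, u}; Diamond p there: s:T, u:F. ✗

{u}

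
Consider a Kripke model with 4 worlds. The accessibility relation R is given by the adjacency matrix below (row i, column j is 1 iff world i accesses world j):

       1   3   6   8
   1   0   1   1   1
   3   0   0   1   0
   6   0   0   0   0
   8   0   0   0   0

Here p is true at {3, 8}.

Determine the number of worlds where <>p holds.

1

1: successors {3, 6, 8}; p there: 3:T, 6:F, 8:T. ✓
3: successors {6}; p there: 6:F. ✗
6: no successors, so <>p fails. ✗
8: no successors, so <>p fails. ✗
Satisfying worlds: {1}.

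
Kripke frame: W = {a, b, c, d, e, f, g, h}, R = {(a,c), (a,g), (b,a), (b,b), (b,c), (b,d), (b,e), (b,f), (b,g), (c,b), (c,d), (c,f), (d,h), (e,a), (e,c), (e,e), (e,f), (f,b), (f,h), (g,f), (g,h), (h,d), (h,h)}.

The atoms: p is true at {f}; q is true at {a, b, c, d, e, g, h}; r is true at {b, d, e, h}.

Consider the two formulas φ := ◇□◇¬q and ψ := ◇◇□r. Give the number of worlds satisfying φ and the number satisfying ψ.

For ◇□◇¬q:
a: successors {c, g}; □◇¬q there: c:F, g:F. ✗
b: successors {a, b, c, d, e, f, g}; □◇¬q there: a:T, b:F, c:F, d:F, e:F, f:F, g:F. ✓
c: successors {b, d, f}; □◇¬q there: b:F, d:F, f:F. ✗
d: successors {h}; □◇¬q there: h:F. ✗
e: successors {a, c, e, f}; □◇¬q there: a:T, c:F, e:F, f:F. ✓
f: successors {b, h}; □◇¬q there: b:F, h:F. ✗
g: successors {f, h}; □◇¬q there: f:F, h:F. ✗
h: successors {d, h}; □◇¬q there: d:F, h:F. ✗
— 2 worlds.
For ◇◇□r:
a: successors {c, g}; ◇□r there: c:T, g:T. ✓
b: successors {a, b, c, d, e, f, g}; ◇□r there: a:F, b:T, c:T, d:T, e:T, f:T, g:T. ✓
c: successors {b, d, f}; ◇□r there: b:T, d:T, f:T. ✓
d: successors {h}; ◇□r there: h:T. ✓
e: successors {a, c, e, f}; ◇□r there: a:F, c:T, e:T, f:T. ✓
f: successors {b, h}; ◇□r there: b:T, h:T. ✓
g: successors {f, h}; ◇□r there: f:T, h:T. ✓
h: successors {d, h}; ◇□r there: d:T, h:T. ✓
— 8 worlds.

2 and 8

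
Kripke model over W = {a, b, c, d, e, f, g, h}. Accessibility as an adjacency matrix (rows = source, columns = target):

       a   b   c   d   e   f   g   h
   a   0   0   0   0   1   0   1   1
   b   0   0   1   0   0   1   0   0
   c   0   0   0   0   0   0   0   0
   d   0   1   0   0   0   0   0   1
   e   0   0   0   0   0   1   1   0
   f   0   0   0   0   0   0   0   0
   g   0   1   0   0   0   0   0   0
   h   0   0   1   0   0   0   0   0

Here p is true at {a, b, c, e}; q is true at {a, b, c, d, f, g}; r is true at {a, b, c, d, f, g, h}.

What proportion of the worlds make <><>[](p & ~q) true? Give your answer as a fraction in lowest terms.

3/8

a: successors {e, g, h}; <>[](p & ~q) there: e:T, g:F, h:T. ✓
b: successors {c, f}; <>[](p & ~q) there: c:F, f:F. ✗
c: no successors, so <><>[](p & ~q) fails. ✗
d: successors {b, h}; <>[](p & ~q) there: b:T, h:T. ✓
e: successors {f, g}; <>[](p & ~q) there: f:F, g:F. ✗
f: no successors, so <><>[](p & ~q) fails. ✗
g: successors {b}; <>[](p & ~q) there: b:T. ✓
h: successors {c}; <>[](p & ~q) there: c:F. ✗
That's 3 of 8 worlds, so 3/8.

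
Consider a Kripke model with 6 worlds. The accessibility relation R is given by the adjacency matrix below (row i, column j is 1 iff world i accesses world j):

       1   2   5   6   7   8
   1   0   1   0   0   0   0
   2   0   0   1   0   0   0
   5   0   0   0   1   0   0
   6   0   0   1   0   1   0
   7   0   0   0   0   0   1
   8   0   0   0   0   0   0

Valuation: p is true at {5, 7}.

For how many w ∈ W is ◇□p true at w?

1: successors {2}; □p there: 2:T. ✓
2: successors {5}; □p there: 5:F. ✗
5: successors {6}; □p there: 6:T. ✓
6: successors {5, 7}; □p there: 5:F, 7:F. ✗
7: successors {8}; □p there: 8:T. ✓
8: no successors, so ◇□p fails. ✗
Satisfying worlds: {1, 5, 7}.

3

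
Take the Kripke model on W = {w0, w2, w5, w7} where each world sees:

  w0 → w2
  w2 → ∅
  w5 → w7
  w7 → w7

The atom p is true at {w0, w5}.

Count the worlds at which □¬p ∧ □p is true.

1

w0: □¬p is T, □p is F. ✗
w2: □¬p is T, □p is T. ✓
w5: □¬p is T, □p is F. ✗
w7: □¬p is T, □p is F. ✗
Satisfying worlds: {w2}.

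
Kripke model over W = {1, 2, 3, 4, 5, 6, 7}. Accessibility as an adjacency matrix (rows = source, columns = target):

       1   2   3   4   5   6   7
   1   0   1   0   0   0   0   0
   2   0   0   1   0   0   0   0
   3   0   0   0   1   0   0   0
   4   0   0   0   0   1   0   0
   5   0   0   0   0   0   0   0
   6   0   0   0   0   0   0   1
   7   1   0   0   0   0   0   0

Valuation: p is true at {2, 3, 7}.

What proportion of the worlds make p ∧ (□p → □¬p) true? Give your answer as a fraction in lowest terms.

2/7

1: p is F, □p → □¬p is F. ✗
2: p is T, □p → □¬p is F. ✗
3: p is T, □p → □¬p is T. ✓
4: p is F, □p → □¬p is T. ✗
5: p is F, □p → □¬p is T. ✗
6: p is F, □p → □¬p is F. ✗
7: p is T, □p → □¬p is T. ✓
That's 2 of 7 worlds, so 2/7.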